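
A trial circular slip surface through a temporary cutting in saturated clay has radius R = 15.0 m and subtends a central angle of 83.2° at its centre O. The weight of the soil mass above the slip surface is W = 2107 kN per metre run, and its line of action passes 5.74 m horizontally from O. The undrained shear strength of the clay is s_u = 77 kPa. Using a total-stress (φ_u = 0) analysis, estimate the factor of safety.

Taking moments about the centre O, the resisting moment is provided by the undrained shear strength acting along the arc:
Arc length L_a = R·θ = 15.0·(83.2°·π/180) = 15.0·1.4521 = 21.78 m
M_R = s_u·L_a·R = 77·21.78·15.0 = 25157.9 kN·m/m
M_D = W·d = 2107·5.74 = 12094.2 kN·m/m
FS = M_R / M_D = 25157.9 / 12094.2 = 2.080

FS = 2.08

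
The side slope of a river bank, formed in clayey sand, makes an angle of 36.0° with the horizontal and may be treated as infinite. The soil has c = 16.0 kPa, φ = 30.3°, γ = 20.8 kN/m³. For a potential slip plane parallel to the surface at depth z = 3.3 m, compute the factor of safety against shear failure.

FS = 1.29

For an infinite slope with a slip plane parallel to the surface (no pore pressure): FS = [c + γz cos²β tanφ] / [γz sinβ cosβ].
γz = 20.8·3.3 = 68.64 kN/m²
Numerator = 16.0 + 68.64·cos²36.0°·tan30.3° = 16.0 + 68.64·0.6545·0.5844 = 42.252 kPa
Denominator = 68.64·sin36.0°·cos36.0° = 68.64·0.5878·0.8090 = 32.640 kPa
FS = 42.252 / 32.640 = 1.294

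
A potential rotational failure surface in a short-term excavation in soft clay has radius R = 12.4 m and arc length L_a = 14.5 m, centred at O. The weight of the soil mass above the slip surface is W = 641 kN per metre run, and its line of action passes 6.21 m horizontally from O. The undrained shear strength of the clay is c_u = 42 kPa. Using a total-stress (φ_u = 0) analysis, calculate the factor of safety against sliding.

Taking moments about the centre O, the resisting moment is provided by the undrained shear strength acting along the arc:
M_R = c_u·L_a·R = 42·14.50·12.4 = 7551.6 kN·m/m
M_D = W·d = 641·6.21 = 3980.6 kN·m/m
FS = M_R / M_D = 7551.6 / 3980.6 = 1.897

FS = 1.90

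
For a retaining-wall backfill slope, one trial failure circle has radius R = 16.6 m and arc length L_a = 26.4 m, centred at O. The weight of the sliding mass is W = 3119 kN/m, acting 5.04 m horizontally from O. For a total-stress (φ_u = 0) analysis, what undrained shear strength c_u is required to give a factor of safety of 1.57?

c_u = 56.3 kPa

FS = c_u·L_a·R / (W·d), so c_u = FS·W·d / (L_a·R).
c_u = 1.57·3119·5.04 / (26.40·16.6) = 24680.0 / 438.24 = 56.32 kPa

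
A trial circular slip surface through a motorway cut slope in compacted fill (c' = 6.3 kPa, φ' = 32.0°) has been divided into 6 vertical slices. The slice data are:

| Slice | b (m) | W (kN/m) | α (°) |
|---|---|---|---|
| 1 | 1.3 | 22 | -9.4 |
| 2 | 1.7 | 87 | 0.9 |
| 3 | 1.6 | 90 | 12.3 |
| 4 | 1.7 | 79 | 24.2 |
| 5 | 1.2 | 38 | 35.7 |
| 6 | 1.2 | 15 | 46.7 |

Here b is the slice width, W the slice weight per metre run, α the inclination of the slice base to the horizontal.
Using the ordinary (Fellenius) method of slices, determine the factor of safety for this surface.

Ordinary method of slices: FS = Σ[c'·Δl_i + (W_i cosα_i)·tanφ'] / Σ W_i sinα_i, with Δl_i = b_i / cosα_i.
Slice 1: Δl = 1.3/cos(-9.4°) = 1.318 m; N'_1 = 22·cos(-9.4°) = 21.7; c'Δl = 8.30; W sinα = -3.6
Slice 2: Δl = 1.7/cos0.9° = 1.700 m; N'_2 = 87·cos0.9° = 87.0; c'Δl = 10.71; W sinα = 1.4
Slice 3: Δl = 1.6/cos12.3° = 1.638 m; N'_3 = 90·cos12.3° = 87.9; c'Δl = 10.32; W sinα = 19.2
Slice 4: Δl = 1.7/cos24.2° = 1.864 m; N'_4 = 79·cos24.2° = 72.1; c'Δl = 11.74; W sinα = 32.4
Slice 5: Δl = 1.2/cos35.7° = 1.478 m; N'_5 = 38·cos35.7° = 30.9; c'Δl = 9.31; W sinα = 22.2
Slice 6: Δl = 1.2/cos46.7° = 1.750 m; N'_6 = 15·cos46.7° = 10.3; c'Δl = 11.02; W sinα = 10.9
Σc'Δl = 61.4 kN/m; ΣN' = 309.8 kN/m; ΣW sinα = 82.4 kN/m
Resisting = 61.4 + 309.8·tan32.0° = 61.4 + 193.6 = 255.0 kN/m
FS = 255.0 / 82.4 = 3.094

FS = 3.09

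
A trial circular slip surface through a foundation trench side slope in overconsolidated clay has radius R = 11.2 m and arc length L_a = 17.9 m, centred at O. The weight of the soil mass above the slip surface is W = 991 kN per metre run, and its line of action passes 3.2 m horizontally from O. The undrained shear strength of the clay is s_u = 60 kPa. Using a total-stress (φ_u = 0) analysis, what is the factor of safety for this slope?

Taking moments about the centre O, the resisting moment is provided by the undrained shear strength acting along the arc:
M_R = s_u·L_a·R = 60·17.90·11.2 = 12028.8 kN·m/m
M_D = W·d = 991·3.2 = 3171.2 kN·m/m
FS = M_R / M_D = 12028.8 / 3171.2 = 3.793

FS = 3.79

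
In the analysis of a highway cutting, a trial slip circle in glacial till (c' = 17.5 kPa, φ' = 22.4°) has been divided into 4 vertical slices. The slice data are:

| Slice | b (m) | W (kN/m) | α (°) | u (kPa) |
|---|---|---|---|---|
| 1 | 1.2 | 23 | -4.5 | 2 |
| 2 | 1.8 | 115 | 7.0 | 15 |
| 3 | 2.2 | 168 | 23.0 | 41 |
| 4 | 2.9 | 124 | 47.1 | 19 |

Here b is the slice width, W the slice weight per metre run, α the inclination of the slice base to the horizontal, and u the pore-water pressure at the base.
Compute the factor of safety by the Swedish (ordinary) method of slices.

FS = 1.41

Ordinary method of slices: FS = Σ[c'·Δl_i + (W_i cosα_i − u_i·Δl_i)·tanφ'] / Σ W_i sinα_i, with Δl_i = b_i / cosα_i.
Slice 1: Δl = 1.2/cos(-4.5°) = 1.204 m; N'_1 = 23·cos(-4.5°) − 2·1.204 = 20.5; c'Δl = 21.06; W sinα = -1.8
Slice 2: Δl = 1.8/cos7.0° = 1.814 m; N'_2 = 115·cos7.0° − 15·1.814 = 86.9; c'Δl = 31.74; W sinα = 14.0
Slice 3: Δl = 2.2/cos23.0° = 2.390 m; N'_3 = 168·cos23.0° − 41·2.390 = 56.7; c'Δl = 41.82; W sinα = 65.6
Slice 4: Δl = 2.9/cos47.1° = 4.260 m; N'_4 = 124·cos47.1° − 19·4.260 = 3.5; c'Δl = 74.55; W sinα = 90.8
Σc'Δl = 169.2 kN/m; ΣN' = 167.6 kN/m; ΣW sinα = 168.7 kN/m
Resisting = 169.2 + 167.6·tan22.4° = 169.2 + 69.1 = 238.3 kN/m
FS = 238.3 / 168.7 = 1.412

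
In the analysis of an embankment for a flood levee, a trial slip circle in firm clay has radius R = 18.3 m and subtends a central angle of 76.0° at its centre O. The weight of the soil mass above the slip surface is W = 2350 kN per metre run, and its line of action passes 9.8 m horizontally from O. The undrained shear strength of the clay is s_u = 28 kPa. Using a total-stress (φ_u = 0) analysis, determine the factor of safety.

Taking moments about the centre O, the resisting moment is provided by the undrained shear strength acting along the arc:
Arc length L_a = R·θ = 18.3·(76.0°·π/180) = 18.3·1.3265 = 24.27 m
M_R = s_u·L_a·R = 28·24.27·18.3 = 12438.0 kN·m/m
M_D = W·d = 2350·9.8 = 23030.0 kN·m/m
FS = M_R / M_D = 12438.0 / 23030.0 = 0.540

FS = 0.54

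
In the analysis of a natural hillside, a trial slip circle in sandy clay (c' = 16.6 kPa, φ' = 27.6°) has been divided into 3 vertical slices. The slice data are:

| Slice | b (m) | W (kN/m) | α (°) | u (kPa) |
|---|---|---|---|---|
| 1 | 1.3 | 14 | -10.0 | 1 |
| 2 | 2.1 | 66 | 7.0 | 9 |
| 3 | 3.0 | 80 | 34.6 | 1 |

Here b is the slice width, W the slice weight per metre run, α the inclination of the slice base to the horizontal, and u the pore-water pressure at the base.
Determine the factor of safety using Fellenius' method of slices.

Ordinary method of slices: FS = Σ[c'·Δl_i + (W_i cosα_i − u_i·Δl_i)·tanφ'] / Σ W_i sinα_i, with Δl_i = b_i / cosα_i.
Slice 1: Δl = 1.3/cos(-10.0°) = 1.320 m; N'_1 = 14·cos(-10.0°) − 1·1.320 = 12.5; c'Δl = 21.91; W sinα = -2.4
Slice 2: Δl = 2.1/cos7.0° = 2.116 m; N'_2 = 66·cos7.0° − 9·2.116 = 46.5; c'Δl = 35.12; W sinα = 8.0
Slice 3: Δl = 3.0/cos34.6° = 3.645 m; N'_3 = 80·cos34.6° − 1·3.645 = 62.2; c'Δl = 60.50; W sinα = 45.4
Σc'Δl = 117.5 kN/m; ΣN' = 121.1 kN/m; ΣW sinα = 51.0 kN/m
Resisting = 117.5 + 121.1·tan27.6° = 117.5 + 63.3 = 180.9 kN/m
FS = 180.9 / 51.0 = 3.544

FS = 3.54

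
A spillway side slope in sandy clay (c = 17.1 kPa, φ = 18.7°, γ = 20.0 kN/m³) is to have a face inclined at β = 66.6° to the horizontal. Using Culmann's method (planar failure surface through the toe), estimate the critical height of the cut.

Culmann's analysis gives the critical failure plane at α_cr = (β + φ)/2 = (66.6 + 18.7)/2 = 42.6°, and the critical height
H_c = (4c/γ) · sinβ cosφ / [1 − cos(β − φ)]
    = (4·17.1/20.0) · sin66.6°·cos18.7° / [1 − cos(47.9°)]
    = 3.420 · 0.9178·0.9472 / [1 − 0.6704]
    = 3.420 · 0.8693 / 0.3296
    = 9.02 m

H_c = 9.02 m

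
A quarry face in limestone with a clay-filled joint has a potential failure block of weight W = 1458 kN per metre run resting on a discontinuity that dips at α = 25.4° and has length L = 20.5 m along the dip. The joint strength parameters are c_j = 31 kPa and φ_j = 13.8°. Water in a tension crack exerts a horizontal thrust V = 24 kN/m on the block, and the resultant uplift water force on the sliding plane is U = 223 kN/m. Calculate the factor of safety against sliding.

Resolving the block weight along and normal to the plane and applying the Mohr–Coulomb strength on the joint:
N' = W cosα − U − V sinα = 1458·cos25.4° − 223 − 24·sin25.4° = 1083.8 kN/m
Driving force T = W sinα + V cosα = 1458·sin25.4° + 24·cos25.4° = 647.1 kN/m
Resisting force R = c_j·L + N'·tanφ_j = 31·20.5 + 1083.8·tan13.8° = 635.5 + 266.2 = 901.7 kN/m
FS = R / T = 901.7 / 647.1 = 1.394

FS = 1.39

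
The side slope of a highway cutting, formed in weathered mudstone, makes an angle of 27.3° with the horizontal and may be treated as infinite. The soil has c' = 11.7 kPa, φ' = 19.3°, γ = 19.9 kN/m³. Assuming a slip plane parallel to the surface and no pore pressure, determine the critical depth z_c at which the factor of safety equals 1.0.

z_c = 4.49 m

Setting FS = 1.00 in FS = [c' + γz cos²β tanφ'] / [γz sinβ cosβ] and solving for z:
z = c' / [γ cosβ (FS·sinβ − cosβ·tanφ')]
  = 11.7 / [19.9·cos27.3°·(1.00·sin27.3° − cos27.3°·tan19.3°)]
  = 11.7 / [19.9·0.8886·(1.00·0.4586 − 0.8886·0.3502)]
  = 11.7 / 2.6076 = 4.487 m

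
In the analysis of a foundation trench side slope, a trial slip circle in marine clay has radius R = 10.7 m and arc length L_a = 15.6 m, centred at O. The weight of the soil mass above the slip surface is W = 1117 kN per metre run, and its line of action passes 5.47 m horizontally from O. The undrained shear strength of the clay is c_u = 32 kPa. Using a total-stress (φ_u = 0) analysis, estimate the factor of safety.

Taking moments about the centre O, the resisting moment is provided by the undrained shear strength acting along the arc:
M_R = c_u·L_a·R = 32·15.60·10.7 = 5341.4 kN·m/m
M_D = W·d = 1117·5.47 = 6110.0 kN·m/m
FS = M_R / M_D = 5341.4 / 6110.0 = 0.874

FS = 0.87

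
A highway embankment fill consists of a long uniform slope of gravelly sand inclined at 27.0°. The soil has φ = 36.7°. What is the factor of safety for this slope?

For a dry cohesionless infinite slope the factor of safety is FS = tanφ / tanβ.
FS = tan36.7° / tan27.0° = 0.7454 / 0.5095 = 1.463

FS = 1.46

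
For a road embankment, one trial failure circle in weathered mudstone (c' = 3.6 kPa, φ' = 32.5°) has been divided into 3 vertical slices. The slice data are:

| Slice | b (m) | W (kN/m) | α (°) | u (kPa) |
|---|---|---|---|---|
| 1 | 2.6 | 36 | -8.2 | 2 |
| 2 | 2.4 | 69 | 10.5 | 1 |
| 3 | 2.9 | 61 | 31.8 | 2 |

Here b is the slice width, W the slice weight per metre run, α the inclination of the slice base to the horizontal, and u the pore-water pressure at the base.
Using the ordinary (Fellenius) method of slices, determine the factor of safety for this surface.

Ordinary method of slices: FS = Σ[c'·Δl_i + (W_i cosα_i − u_i·Δl_i)·tanφ'] / Σ W_i sinα_i, with Δl_i = b_i / cosα_i.
Slice 1: Δl = 2.6/cos(-8.2°) = 2.627 m; N'_1 = 36·cos(-8.2°) − 2·2.627 = 30.4; c'Δl = 9.46; W sinα = -5.1
Slice 2: Δl = 2.4/cos10.5° = 2.441 m; N'_2 = 69·cos10.5° − 1·2.441 = 65.4; c'Δl = 8.79; W sinα = 12.6
Slice 3: Δl = 2.9/cos31.8° = 3.412 m; N'_3 = 61·cos31.8° − 2·3.412 = 45.0; c'Δl = 12.28; W sinα = 32.1
Σc'Δl = 30.5 kN/m; ΣN' = 140.8 kN/m; ΣW sinα = 39.6 kN/m
Resisting = 30.5 + 140.8·tan32.5° = 30.5 + 89.7 = 120.2 kN/m
FS = 120.2 / 39.6 = 3.037

FS = 3.04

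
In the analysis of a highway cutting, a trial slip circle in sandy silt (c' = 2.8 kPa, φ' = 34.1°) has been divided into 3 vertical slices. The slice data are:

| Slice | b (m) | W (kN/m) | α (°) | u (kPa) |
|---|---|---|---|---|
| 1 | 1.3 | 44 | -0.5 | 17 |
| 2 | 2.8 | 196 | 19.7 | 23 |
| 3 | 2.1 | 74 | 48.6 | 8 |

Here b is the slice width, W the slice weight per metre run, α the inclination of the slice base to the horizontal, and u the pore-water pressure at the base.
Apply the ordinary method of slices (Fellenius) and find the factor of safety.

FS = 1.07

Ordinary method of slices: FS = Σ[c'·Δl_i + (W_i cosα_i − u_i·Δl_i)·tanφ'] / Σ W_i sinα_i, with Δl_i = b_i / cosα_i.
Slice 1: Δl = 1.3/cos(-0.5°) = 1.300 m; N'_1 = 44·cos(-0.5°) − 17·1.300 = 21.9; c'Δl = 3.64; W sinα = -0.4
Slice 2: Δl = 2.8/cos19.7° = 2.974 m; N'_2 = 196·cos19.7° − 23·2.974 = 116.1; c'Δl = 8.33; W sinα = 66.1
Slice 3: Δl = 2.1/cos48.6° = 3.176 m; N'_3 = 74·cos48.6° − 8·3.176 = 23.5; c'Δl = 8.89; W sinα = 55.5
Σc'Δl = 20.9 kN/m; ΣN' = 161.6 kN/m; ΣW sinα = 121.2 kN/m
Resisting = 20.9 + 161.6·tan34.1° = 20.9 + 109.4 = 130.2 kN/m
FS = 130.2 / 121.2 = 1.075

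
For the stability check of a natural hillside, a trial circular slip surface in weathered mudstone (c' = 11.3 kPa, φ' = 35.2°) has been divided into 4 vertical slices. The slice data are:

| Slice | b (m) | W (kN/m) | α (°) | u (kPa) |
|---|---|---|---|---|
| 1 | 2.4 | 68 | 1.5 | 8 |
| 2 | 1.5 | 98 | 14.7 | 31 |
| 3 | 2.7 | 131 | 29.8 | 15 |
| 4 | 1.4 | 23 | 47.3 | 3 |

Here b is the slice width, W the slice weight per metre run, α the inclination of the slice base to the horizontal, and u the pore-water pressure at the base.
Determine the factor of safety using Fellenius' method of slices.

Ordinary method of slices: FS = Σ[c'·Δl_i + (W_i cosα_i − u_i·Δl_i)·tanφ'] / Σ W_i sinα_i, with Δl_i = b_i / cosα_i.
Slice 1: Δl = 2.4/cos1.5° = 2.401 m; N'_1 = 68·cos1.5° − 8·2.401 = 48.8; c'Δl = 27.13; W sinα = 1.8
Slice 2: Δl = 1.5/cos14.7° = 1.551 m; N'_2 = 98·cos14.7° − 31·1.551 = 46.7; c'Δl = 17.52; W sinα = 24.9
Slice 3: Δl = 2.7/cos29.8° = 3.111 m; N'_3 = 131·cos29.8° − 15·3.111 = 67.0; c'Δl = 35.16; W sinα = 65.1
Slice 4: Δl = 1.4/cos47.3° = 2.064 m; N'_4 = 23·cos47.3° − 3·2.064 = 9.4; c'Δl = 23.33; W sinα = 16.9
Σc'Δl = 103.1 kN/m; ΣN' = 171.9 kN/m; ΣW sinα = 108.7 kN/m
Resisting = 103.1 + 171.9·tan35.2° = 103.1 + 121.3 = 224.4 kN/m
FS = 224.4 / 108.7 = 2.065

FS = 2.07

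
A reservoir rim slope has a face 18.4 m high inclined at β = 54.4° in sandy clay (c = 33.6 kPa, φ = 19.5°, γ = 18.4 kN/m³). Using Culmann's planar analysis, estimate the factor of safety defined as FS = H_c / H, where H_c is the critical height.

FS = 1.69

H_c = (4c/γ) · sinβ cosφ / [1 − cos(β − φ)]
    = (4·33.6/18.4) · sin54.4°·cos19.5° / [1 − cos34.9°]
    = 7.304 · 0.7665 / 0.1798 = 31.13 m
FS = H_c / H = 31.13 / 18.4 = 1.692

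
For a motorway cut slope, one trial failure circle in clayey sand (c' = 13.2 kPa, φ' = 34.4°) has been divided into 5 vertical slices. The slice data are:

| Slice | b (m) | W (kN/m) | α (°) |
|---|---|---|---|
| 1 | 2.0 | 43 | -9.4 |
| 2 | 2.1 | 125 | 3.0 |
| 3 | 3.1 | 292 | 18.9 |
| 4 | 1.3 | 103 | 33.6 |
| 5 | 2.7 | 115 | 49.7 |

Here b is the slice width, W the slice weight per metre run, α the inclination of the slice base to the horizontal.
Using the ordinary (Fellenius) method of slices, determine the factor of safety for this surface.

FS = 2.46

Ordinary method of slices: FS = Σ[c'·Δl_i + (W_i cosα_i)·tanφ'] / Σ W_i sinα_i, with Δl_i = b_i / cosα_i.
Slice 1: Δl = 2.0/cos(-9.4°) = 2.027 m; N'_1 = 43·cos(-9.4°) = 42.4; c'Δl = 26.76; W sinα = -7.0
Slice 2: Δl = 2.1/cos3.0° = 2.103 m; N'_2 = 125·cos3.0° = 124.8; c'Δl = 27.76; W sinα = 6.5
Slice 3: Δl = 3.1/cos18.9° = 3.277 m; N'_3 = 292·cos18.9° = 276.3; c'Δl = 43.25; W sinα = 94.6
Slice 4: Δl = 1.3/cos33.6° = 1.561 m; N'_4 = 103·cos33.6° = 85.8; c'Δl = 20.60; W sinα = 57.0
Slice 5: Δl = 2.7/cos49.7° = 4.174 m; N'_5 = 115·cos49.7° = 74.4; c'Δl = 55.10; W sinα = 87.7
Σc'Δl = 173.5 kN/m; ΣN' = 603.7 kN/m; ΣW sinα = 238.8 kN/m
Resisting = 173.5 + 603.7·tan34.4° = 173.5 + 413.3 = 586.8 kN/m
FS = 586.8 / 238.8 = 2.457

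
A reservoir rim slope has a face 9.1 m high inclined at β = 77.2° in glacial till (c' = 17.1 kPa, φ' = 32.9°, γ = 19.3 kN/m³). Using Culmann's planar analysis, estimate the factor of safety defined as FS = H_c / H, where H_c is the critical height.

FS = 1.12

H_c = (4c'/γ) · sinβ cosφ' / [1 − cos(β − φ')]
    = (4·17.1/19.3) · sin77.2°·cos32.9° / [1 − cos44.3°]
    = 3.544 · 0.8188 / 0.2843 = 10.21 m
FS = H_c / H = 10.21 / 9.1 = 1.122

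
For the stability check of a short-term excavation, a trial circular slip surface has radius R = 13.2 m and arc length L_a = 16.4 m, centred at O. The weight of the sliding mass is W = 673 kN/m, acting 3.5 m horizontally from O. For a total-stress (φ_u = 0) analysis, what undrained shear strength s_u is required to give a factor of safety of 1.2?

s_u = 13.1 kPa

FS = s_u·L_a·R / (W·d), so s_u = FS·W·d / (L_a·R).
s_u = 1.2·673·3.5 / (16.40·13.2) = 2826.6 / 216.48 = 13.06 kPa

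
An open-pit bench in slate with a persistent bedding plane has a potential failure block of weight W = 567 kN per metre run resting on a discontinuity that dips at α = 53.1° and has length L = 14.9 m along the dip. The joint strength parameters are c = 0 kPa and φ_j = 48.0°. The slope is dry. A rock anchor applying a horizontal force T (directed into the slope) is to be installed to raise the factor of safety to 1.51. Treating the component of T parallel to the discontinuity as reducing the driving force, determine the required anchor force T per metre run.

T = 171 kN/m

Resolving forces along and normal to the sliding plane, with the horizontal anchor force T adding T·sinα to the effective normal force and T·cosα acting up the plane against the driving force:
FS = [cL + (W cosα + T sinα) tanφ_j] / [W sinα − T cosα]
Without the anchor: N' = 340.4 kN/m, driving T_d = 453.4 kN/m, resisting R = 0·14.9 + 340.4·tan48.0° = 378.1 kN/m, FS = 0.83.
Setting FS = 1.51 and solving for T:
1.51·(453.4 − T cos53.1°) = 378.1 + T sin53.1°·tan48.0°
T·(sin53.1°·tan48.0° + 1.51·cos53.1°) = 1.51·453.4 − 378.1
T·(0.7997·1.1106 + 1.51·0.6004) = 684.7 − 378.1 = 306.6
T·1.7948 = 306.6
T = 170.8 kN/m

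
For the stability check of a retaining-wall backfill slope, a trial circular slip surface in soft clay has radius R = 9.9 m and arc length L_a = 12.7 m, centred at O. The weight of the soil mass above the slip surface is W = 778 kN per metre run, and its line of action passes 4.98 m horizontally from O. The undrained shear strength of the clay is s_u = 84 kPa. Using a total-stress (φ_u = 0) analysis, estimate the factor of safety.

Taking moments about the centre O, the resisting moment is provided by the undrained shear strength acting along the arc:
M_R = s_u·L_a·R = 84·12.70·9.9 = 10561.3 kN·m/m
M_D = W·d = 778·4.98 = 3874.4 kN·m/m
FS = M_R / M_D = 10561.3 / 3874.4 = 2.726

FS = 2.73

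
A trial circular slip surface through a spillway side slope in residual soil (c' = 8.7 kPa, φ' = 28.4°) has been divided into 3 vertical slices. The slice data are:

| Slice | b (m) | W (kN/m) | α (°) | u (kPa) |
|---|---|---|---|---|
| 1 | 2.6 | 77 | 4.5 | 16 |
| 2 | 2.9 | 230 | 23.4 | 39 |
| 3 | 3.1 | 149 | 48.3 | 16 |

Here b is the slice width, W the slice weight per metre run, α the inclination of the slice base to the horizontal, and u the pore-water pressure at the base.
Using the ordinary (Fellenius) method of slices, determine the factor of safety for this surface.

FS = 0.82

Ordinary method of slices: FS = Σ[c'·Δl_i + (W_i cosα_i − u_i·Δl_i)·tanφ'] / Σ W_i sinα_i, with Δl_i = b_i / cosα_i.
Slice 1: Δl = 2.6/cos4.5° = 2.608 m; N'_1 = 77·cos4.5° − 16·2.608 = 35.0; c'Δl = 22.69; W sinα = 6.0
Slice 2: Δl = 2.9/cos23.4° = 3.160 m; N'_2 = 230·cos23.4° − 39·3.160 = 87.8; c'Δl = 27.49; W sinα = 91.3
Slice 3: Δl = 3.1/cos48.3° = 4.660 m; N'_3 = 149·cos48.3° − 16·4.660 = 24.6; c'Δl = 40.54; W sinα = 111.2
Σc'Δl = 90.7 kN/m; ΣN' = 147.4 kN/m; ΣW sinα = 208.6 kN/m
Resisting = 90.7 + 147.4·tan28.4° = 90.7 + 79.7 = 170.4 kN/m
FS = 170.4 / 208.6 = 0.817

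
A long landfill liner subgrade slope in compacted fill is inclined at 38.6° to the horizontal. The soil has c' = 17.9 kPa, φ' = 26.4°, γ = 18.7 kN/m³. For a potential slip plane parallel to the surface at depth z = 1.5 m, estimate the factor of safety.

FS = 1.93

For an infinite slope with a slip plane parallel to the surface (no pore pressure): FS = [c' + γz cos²β tanφ'] / [γz sinβ cosβ].
γz = 18.7·1.5 = 28.05 kN/m²
Numerator = 17.9 + 28.05·cos²38.6°·tan26.4° = 17.9 + 28.05·0.6108·0.4964 = 26.405 kPa
Denominator = 28.05·sin38.6°·cos38.6° = 28.05·0.6239·0.7815 = 13.676 kPa
FS = 26.405 / 13.676 = 1.931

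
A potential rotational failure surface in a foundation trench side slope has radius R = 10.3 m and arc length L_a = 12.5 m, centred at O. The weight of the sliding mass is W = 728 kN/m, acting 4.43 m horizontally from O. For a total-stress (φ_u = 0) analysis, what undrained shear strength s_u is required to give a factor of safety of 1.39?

FS = s_u·L_a·R / (W·d), so s_u = FS·W·d / (L_a·R).
s_u = 1.39·728·4.43 / (12.50·10.3) = 4482.8 / 128.75 = 34.82 kPa

s_u = 34.8 kPa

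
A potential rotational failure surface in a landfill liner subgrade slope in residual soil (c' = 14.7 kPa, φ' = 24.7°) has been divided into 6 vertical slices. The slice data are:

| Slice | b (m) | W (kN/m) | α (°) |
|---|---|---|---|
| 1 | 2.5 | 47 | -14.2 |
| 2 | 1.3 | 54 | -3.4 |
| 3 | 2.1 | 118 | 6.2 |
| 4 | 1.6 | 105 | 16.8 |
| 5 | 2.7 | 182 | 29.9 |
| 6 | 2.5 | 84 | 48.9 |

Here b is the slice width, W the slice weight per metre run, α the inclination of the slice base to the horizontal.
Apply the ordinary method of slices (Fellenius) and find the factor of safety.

Ordinary method of slices: FS = Σ[c'·Δl_i + (W_i cosα_i)·tanφ'] / Σ W_i sinα_i, with Δl_i = b_i / cosα_i.
Slice 1: Δl = 2.5/cos(-14.2°) = 2.579 m; N'_1 = 47·cos(-14.2°) = 45.6; c'Δl = 37.91; W sinα = -11.5
Slice 2: Δl = 1.3/cos(-3.4°) = 1.302 m; N'_2 = 54·cos(-3.4°) = 53.9; c'Δl = 19.14; W sinα = -3.2
Slice 3: Δl = 2.1/cos6.2° = 2.112 m; N'_3 = 118·cos6.2° = 117.3; c'Δl = 31.05; W sinα = 12.7
Slice 4: Δl = 1.6/cos16.8° = 1.671 m; N'_4 = 105·cos16.8° = 100.5; c'Δl = 24.57; W sinα = 30.3
Slice 5: Δl = 2.7/cos29.9° = 3.115 m; N'_5 = 182·cos29.9° = 157.8; c'Δl = 45.78; W sinα = 90.7
Slice 6: Δl = 2.5/cos48.9° = 3.803 m; N'_6 = 84·cos48.9° = 55.2; c'Δl = 55.90; W sinα = 63.3
Σc'Δl = 214.4 kN/m; ΣN' = 530.3 kN/m; ΣW sinα = 182.4 kN/m
Resisting = 214.4 + 530.3·tan24.7° = 214.4 + 243.9 = 458.3 kN/m
FS = 458.3 / 182.4 = 2.513

FS = 2.51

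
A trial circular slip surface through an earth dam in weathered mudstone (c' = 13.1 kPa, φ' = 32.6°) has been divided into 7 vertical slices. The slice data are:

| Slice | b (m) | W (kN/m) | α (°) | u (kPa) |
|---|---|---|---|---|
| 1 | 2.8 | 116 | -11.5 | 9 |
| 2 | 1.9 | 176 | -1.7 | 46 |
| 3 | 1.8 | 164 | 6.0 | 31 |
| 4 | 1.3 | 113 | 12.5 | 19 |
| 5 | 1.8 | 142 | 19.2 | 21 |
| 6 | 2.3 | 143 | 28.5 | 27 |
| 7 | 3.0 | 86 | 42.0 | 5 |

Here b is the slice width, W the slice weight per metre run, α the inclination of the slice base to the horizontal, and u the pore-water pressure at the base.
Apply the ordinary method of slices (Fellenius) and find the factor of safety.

Ordinary method of slices: FS = Σ[c'·Δl_i + (W_i cosα_i − u_i·Δl_i)·tanφ'] / Σ W_i sinα_i, with Δl_i = b_i / cosα_i.
Slice 1: Δl = 2.8/cos(-11.5°) = 2.857 m; N'_1 = 116·cos(-11.5°) − 9·2.857 = 88.0; c'Δl = 37.43; W sinα = -23.1
Slice 2: Δl = 1.9/cos(-1.7°) = 1.901 m; N'_2 = 176·cos(-1.7°) − 46·1.901 = 88.5; c'Δl = 24.90; W sinα = -5.2
Slice 3: Δl = 1.8/cos6.0° = 1.810 m; N'_3 = 164·cos6.0° − 31·1.810 = 107.0; c'Δl = 23.71; W sinα = 17.1
Slice 4: Δl = 1.3/cos12.5° = 1.332 m; N'_4 = 113·cos12.5° − 19·1.332 = 85.0; c'Δl = 17.44; W sinα = 24.5
Slice 5: Δl = 1.8/cos19.2° = 1.906 m; N'_5 = 142·cos19.2° − 21·1.906 = 94.1; c'Δl = 24.97; W sinα = 46.7
Slice 6: Δl = 2.3/cos28.5° = 2.617 m; N'_6 = 143·cos28.5° − 27·2.617 = 55.0; c'Δl = 34.28; W sinα = 68.2
Slice 7: Δl = 3.0/cos42.0° = 4.037 m; N'_7 = 86·cos42.0° − 5·4.037 = 43.7; c'Δl = 52.88; W sinα = 57.5
Σc'Δl = 215.6 kN/m; ΣN' = 561.3 kN/m; ΣW sinα = 185.7 kN/m
Resisting = 215.6 + 561.3·tan32.6° = 215.6 + 358.9 = 574.6 kN/m
FS = 574.6 / 185.7 = 3.094

FS = 3.09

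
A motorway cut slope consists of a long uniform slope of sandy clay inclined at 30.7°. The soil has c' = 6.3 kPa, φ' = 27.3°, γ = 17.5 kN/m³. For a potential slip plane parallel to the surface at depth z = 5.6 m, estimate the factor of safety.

For an infinite slope with a slip plane parallel to the surface (no pore pressure): FS = [c' + γz cos²β tanφ'] / [γz sinβ cosβ].
γz = 17.5·5.6 = 98.00 kN/m²
Numerator = 6.3 + 98.00·cos²30.7°·tan27.3° = 6.3 + 98.00·0.7393·0.5161 = 43.697 kPa
Denominator = 98.00·sin30.7°·cos30.7° = 98.00·0.5105·0.8599 = 43.021 kPa
FS = 43.697 / 43.021 = 1.016

FS = 1.02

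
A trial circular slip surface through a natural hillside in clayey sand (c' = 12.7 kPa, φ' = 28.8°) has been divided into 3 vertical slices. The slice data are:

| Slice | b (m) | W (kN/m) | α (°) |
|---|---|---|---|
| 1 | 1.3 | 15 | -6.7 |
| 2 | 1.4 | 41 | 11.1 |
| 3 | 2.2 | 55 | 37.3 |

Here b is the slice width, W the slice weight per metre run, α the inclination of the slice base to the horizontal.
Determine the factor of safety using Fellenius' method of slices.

Ordinary method of slices: FS = Σ[c'·Δl_i + (W_i cosα_i)·tanφ'] / Σ W_i sinα_i, with Δl_i = b_i / cosα_i.
Slice 1: Δl = 1.3/cos(-6.7°) = 1.309 m; N'_1 = 15·cos(-6.7°) = 14.9; c'Δl = 16.62; W sinα = -1.8
Slice 2: Δl = 1.4/cos11.1° = 1.427 m; N'_2 = 41·cos11.1° = 40.2; c'Δl = 18.12; W sinα = 7.9
Slice 3: Δl = 2.2/cos37.3° = 2.766 m; N'_3 = 55·cos37.3° = 43.8; c'Δl = 35.12; W sinα = 33.3
Σc'Δl = 69.9 kN/m; ΣN' = 98.9 kN/m; ΣW sinα = 39.5 kN/m
Resisting = 69.9 + 98.9·tan28.8° = 69.9 + 54.4 = 124.2 kN/m
FS = 124.2 / 39.5 = 3.147

FS = 3.15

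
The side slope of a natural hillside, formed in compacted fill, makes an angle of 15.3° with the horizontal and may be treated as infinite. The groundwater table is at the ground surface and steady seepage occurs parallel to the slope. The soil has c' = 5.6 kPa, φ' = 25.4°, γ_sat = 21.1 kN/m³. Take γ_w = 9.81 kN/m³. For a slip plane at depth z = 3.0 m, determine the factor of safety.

With seepage parallel to the slope and the water table at the surface, the effective normal stress on the slip plane uses the buoyant unit weight γ' = γ_sat − γ_w while the driving shear stress uses γ_sat:
FS = [c' + γ' z cos²β tanφ'] / [γ_sat z sinβ cosβ]
γ' = 21.1 − 9.81 = 11.29 kN/m³
Numerator = 5.6 + 11.29·3.0·cos²15.3°·tan25.4° = 5.6 + 11.29·3.0·0.9304·0.4748 = 20.563 kPa
Denominator = 21.1·3.0·sin15.3°·cos15.3° = 21.1·3.0·0.2639·0.9646 = 16.111 kPa
FS = 20.563 / 16.111 = 1.276

FS = 1.28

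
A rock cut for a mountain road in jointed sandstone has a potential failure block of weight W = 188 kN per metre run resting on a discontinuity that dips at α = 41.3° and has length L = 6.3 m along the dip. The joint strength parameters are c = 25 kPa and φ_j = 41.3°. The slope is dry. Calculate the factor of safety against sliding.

FS = 2.27

Resolving the block weight along and normal to the plane and applying the Mohr–Coulomb strength on the joint:
N' = W cosα = 188·cos41.3° = 141.2 kN/m
Driving force T = W sinα = 188·sin41.3° = 124.1 kN/m
Resisting force R = c·L + N'·tanφ_j = 25·6.3 + 141.2·tan41.3° = 157.5 + 124.1 = 281.6 kN/m
FS = R / T = 281.6 / 124.1 = 2.269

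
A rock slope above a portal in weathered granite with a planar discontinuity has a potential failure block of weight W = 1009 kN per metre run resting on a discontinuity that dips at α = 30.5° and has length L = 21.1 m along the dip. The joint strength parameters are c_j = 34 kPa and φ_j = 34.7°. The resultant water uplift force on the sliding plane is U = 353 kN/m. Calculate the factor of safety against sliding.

Resolving the block weight along and normal to the plane and applying the Mohr–Coulomb strength on the joint:
N' = W cosα − U = 1009·cos30.5° − 353 = 516.4 kN/m
Driving force T = W sinα = 1009·sin30.5° = 512.1 kN/m
Resisting force R = c_j·L + N'·tanφ_j = 34·21.1 + 516.4·tan34.7° = 717.4 + 357.6 = 1075.0 kN/m
FS = R / T = 1075.0 / 512.1 = 2.099

FS = 2.10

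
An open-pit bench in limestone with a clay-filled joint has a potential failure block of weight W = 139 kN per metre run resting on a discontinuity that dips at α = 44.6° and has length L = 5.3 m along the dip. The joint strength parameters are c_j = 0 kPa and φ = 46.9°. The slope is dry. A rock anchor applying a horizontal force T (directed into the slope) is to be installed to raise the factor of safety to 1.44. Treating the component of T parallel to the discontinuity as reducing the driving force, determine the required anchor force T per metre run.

T = 20 kN/m

Resolving forces along and normal to the sliding plane, with the horizontal anchor force T adding T·sinα to the effective normal force and T·cosα acting up the plane against the driving force:
FS = [c_jL + (W cosα + T sinα) tanφ] / [W sinα − T cosα]
Without the anchor: N' = 99.0 kN/m, driving T_d = 97.6 kN/m, resisting R = 0·5.3 + 99.0·tan46.9° = 105.8 kN/m, FS = 1.08.
Setting FS = 1.44 and solving for T:
1.44·(97.6 − T cos44.6°) = 105.8 + T sin44.6°·tan46.9°
T·(sin44.6°·tan46.9° + 1.44·cos44.6°) = 1.44·97.6 − 105.8
T·(0.7022·1.0686 + 1.44·0.7120) = 140.5 − 105.8 = 34.8
T·1.7757 = 34.8
T = 19.6 kN/m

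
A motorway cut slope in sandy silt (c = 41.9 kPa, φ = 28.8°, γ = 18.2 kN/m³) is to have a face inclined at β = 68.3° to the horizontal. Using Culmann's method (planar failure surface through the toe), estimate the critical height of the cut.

H_c = 32.83 m

Culmann's analysis gives the critical failure plane at α_cr = (β + φ)/2 = (68.3 + 28.8)/2 = 48.5°, and the critical height
H_c = (4c/γ) · sinβ cosφ / [1 − cos(β − φ)]
    = (4·41.9/18.2) · sin68.3°·cos28.8° / [1 − cos(39.5°)]
    = 9.209 · 0.9291·0.8763 / [1 − 0.7716]
    = 9.209 · 0.8142 / 0.2284
    = 32.83 m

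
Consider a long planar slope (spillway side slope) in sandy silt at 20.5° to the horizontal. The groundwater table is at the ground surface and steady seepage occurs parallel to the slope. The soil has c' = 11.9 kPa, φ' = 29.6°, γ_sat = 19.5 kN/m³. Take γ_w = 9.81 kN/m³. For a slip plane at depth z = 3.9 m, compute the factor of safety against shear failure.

With seepage parallel to the slope and the water table at the surface, the effective normal stress on the slip plane uses the buoyant unit weight γ' = γ_sat − γ_w while the driving shear stress uses γ_sat:
FS = [c' + γ' z cos²β tanφ'] / [γ_sat z sinβ cosβ]
γ' = 19.5 − 9.81 = 9.69 kN/m³
Numerator = 11.9 + 9.69·3.9·cos²20.5°·tan29.6° = 11.9 + 9.69·3.9·0.8774·0.5681 = 30.735 kPa
Denominator = 19.5·3.9·sin20.5°·cos20.5° = 19.5·3.9·0.3502·0.9367 = 24.947 kPa
FS = 30.735 / 24.947 = 1.232

FS = 1.23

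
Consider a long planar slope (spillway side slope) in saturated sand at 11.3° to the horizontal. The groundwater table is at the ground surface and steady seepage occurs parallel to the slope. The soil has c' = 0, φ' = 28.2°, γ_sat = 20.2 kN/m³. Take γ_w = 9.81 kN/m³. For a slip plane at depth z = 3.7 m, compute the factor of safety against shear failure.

FS = 1.38

With seepage parallel to the slope and the water table at the surface, the effective normal stress on the slip plane uses the buoyant unit weight γ' = γ_sat − γ_w while the driving shear stress uses γ_sat:
FS = [c' + γ' z cos²β tanφ'] / [γ_sat z sinβ cosβ]
(For c' = 0 this reduces to FS = (γ'/γ_sat)·tanφ'/tanβ.)
γ' = 20.2 − 9.81 = 10.39 kN/m³
Numerator = 0.0 + 10.39·3.7·cos²11.3°·tan28.2° = 0.0 + 10.39·3.7·0.9616·0.5362 = 19.822 kPa
Denominator = 20.2·3.7·sin11.3°·cos11.3° = 20.2·3.7·0.1959·0.9806 = 14.361 kPa
FS = 19.822 / 14.361 = 1.380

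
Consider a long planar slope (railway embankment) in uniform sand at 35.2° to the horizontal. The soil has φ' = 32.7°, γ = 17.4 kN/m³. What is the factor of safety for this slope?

For a dry cohesionless infinite slope the factor of safety is FS = tanφ' / tanβ.
FS = tan32.7° / tan35.2° = 0.6420 / 0.7054 = 0.910

FS = 0.91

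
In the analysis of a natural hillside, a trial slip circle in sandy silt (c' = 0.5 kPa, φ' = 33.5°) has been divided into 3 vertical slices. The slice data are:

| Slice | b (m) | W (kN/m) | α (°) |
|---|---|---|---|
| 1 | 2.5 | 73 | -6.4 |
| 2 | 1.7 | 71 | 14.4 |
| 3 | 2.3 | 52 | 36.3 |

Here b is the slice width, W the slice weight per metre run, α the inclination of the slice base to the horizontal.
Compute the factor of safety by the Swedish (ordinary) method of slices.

FS = 3.10

Ordinary method of slices: FS = Σ[c'·Δl_i + (W_i cosα_i)·tanφ'] / Σ W_i sinα_i, with Δl_i = b_i / cosα_i.
Slice 1: Δl = 2.5/cos(-6.4°) = 2.516 m; N'_1 = 73·cos(-6.4°) = 72.5; c'Δl = 1.26; W sinα = -8.1
Slice 2: Δl = 1.7/cos14.4° = 1.755 m; N'_2 = 71·cos14.4° = 68.8; c'Δl = 0.88; W sinα = 17.7
Slice 3: Δl = 2.3/cos36.3° = 2.854 m; N'_3 = 52·cos36.3° = 41.9; c'Δl = 1.43; W sinα = 30.8
Σc'Δl = 3.6 kN/m; ΣN' = 183.2 kN/m; ΣW sinα = 40.3 kN/m
Resisting = 3.6 + 183.2·tan33.5° = 3.6 + 121.3 = 124.8 kN/m
FS = 124.8 / 40.3 = 3.097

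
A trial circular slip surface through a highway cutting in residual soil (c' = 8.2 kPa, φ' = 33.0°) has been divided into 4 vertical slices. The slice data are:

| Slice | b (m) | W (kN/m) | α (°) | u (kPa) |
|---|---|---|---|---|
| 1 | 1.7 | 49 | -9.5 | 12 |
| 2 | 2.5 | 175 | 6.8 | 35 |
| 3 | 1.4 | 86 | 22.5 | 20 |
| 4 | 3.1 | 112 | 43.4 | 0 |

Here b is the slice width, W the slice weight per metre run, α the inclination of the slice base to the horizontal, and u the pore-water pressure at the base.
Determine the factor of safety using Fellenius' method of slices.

FS = 1.96

Ordinary method of slices: FS = Σ[c'·Δl_i + (W_i cosα_i − u_i·Δl_i)·tanφ'] / Σ W_i sinα_i, with Δl_i = b_i / cosα_i.
Slice 1: Δl = 1.7/cos(-9.5°) = 1.724 m; N'_1 = 49·cos(-9.5°) − 12·1.724 = 27.6; c'Δl = 14.13; W sinα = -8.1
Slice 2: Δl = 2.5/cos6.8° = 2.518 m; N'_2 = 175·cos6.8° − 35·2.518 = 85.6; c'Δl = 20.65; W sinα = 20.7
Slice 3: Δl = 1.4/cos22.5° = 1.515 m; N'_3 = 86·cos22.5° − 20·1.515 = 49.1; c'Δl = 12.43; W sinα = 32.9
Slice 4: Δl = 3.1/cos43.4° = 4.267 m; N'_4 = 112·cos43.4° − 0·4.267 = 81.4; c'Δl = 34.99; W sinα = 77.0
Σc'Δl = 82.2 kN/m; ΣN' = 243.8 kN/m; ΣW sinα = 122.5 kN/m
Resisting = 82.2 + 243.8·tan33.0° = 82.2 + 158.3 = 240.5 kN/m
FS = 240.5 / 122.5 = 1.964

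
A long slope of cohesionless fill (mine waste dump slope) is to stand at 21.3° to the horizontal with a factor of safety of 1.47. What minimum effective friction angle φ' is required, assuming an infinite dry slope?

φ' = 29.8°

FS = tanφ'/tanβ ⇒ tanφ' = FS · tanβ = 1.47 · tan21.3° = 0.5731
φ' = arctan(0.5731) = 29.82°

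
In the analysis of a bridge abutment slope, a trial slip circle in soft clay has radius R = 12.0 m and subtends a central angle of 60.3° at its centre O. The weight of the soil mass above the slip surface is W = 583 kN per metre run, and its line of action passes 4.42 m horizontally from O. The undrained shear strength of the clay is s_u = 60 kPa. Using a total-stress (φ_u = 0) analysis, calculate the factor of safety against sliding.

Taking moments about the centre O, the resisting moment is provided by the undrained shear strength acting along the arc:
Arc length L_a = R·θ = 12.0·(60.3°·π/180) = 12.0·1.0524 = 12.63 m
M_R = s_u·L_a·R = 60·12.63·12.0 = 9093.0 kN·m/m
M_D = W·d = 583·4.42 = 2576.9 kN·m/m
FS = M_R / M_D = 9093.0 / 2576.9 = 3.529

FS = 3.53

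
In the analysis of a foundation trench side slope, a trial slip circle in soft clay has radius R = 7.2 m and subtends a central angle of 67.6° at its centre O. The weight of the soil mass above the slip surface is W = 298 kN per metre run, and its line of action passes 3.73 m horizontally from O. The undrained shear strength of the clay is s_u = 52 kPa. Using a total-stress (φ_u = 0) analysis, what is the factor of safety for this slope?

FS = 2.86

Taking moments about the centre O, the resisting moment is provided by the undrained shear strength acting along the arc:
Arc length L_a = R·θ = 7.2·(67.6°·π/180) = 7.2·1.1798 = 8.49 m
M_R = s_u·L_a·R = 52·8.49·7.2 = 3180.5 kN·m/m
M_D = W·d = 298·3.73 = 1111.5 kN·m/m
FS = M_R / M_D = 3180.5 / 1111.5 = 2.861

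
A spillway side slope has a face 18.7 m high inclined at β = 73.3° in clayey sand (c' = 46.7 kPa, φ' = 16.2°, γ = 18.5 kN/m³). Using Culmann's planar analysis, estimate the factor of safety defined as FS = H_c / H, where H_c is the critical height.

FS = 1.09

H_c = (4c'/γ) · sinβ cosφ' / [1 − cos(β − φ')]
    = (4·46.7/18.5) · sin73.3°·cos16.2° / [1 − cos57.1°]
    = 10.097 · 0.9198 / 0.4568 = 20.33 m
FS = H_c / H = 20.33 / 18.7 = 1.087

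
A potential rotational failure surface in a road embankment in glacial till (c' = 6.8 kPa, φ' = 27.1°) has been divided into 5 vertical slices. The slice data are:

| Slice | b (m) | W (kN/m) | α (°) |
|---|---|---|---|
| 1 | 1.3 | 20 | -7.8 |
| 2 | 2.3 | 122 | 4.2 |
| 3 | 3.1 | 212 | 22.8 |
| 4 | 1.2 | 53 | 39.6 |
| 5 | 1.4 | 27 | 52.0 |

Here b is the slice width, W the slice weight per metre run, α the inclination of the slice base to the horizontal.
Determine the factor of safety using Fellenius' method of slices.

FS = 1.92

Ordinary method of slices: FS = Σ[c'·Δl_i + (W_i cosα_i)·tanφ'] / Σ W_i sinα_i, with Δl_i = b_i / cosα_i.
Slice 1: Δl = 1.3/cos(-7.8°) = 1.312 m; N'_1 = 20·cos(-7.8°) = 19.8; c'Δl = 8.92; W sinα = -2.7
Slice 2: Δl = 2.3/cos4.2° = 2.306 m; N'_2 = 122·cos4.2° = 121.7; c'Δl = 15.68; W sinα = 8.9
Slice 3: Δl = 3.1/cos22.8° = 3.363 m; N'_3 = 212·cos22.8° = 195.4; c'Δl = 22.87; W sinα = 82.2
Slice 4: Δl = 1.2/cos39.6° = 1.557 m; N'_4 = 53·cos39.6° = 40.8; c'Δl = 10.59; W sinα = 33.8
Slice 5: Δl = 1.4/cos52.0° = 2.274 m; N'_5 = 27·cos52.0° = 16.6; c'Δl = 15.46; W sinα = 21.3
Σc'Δl = 73.5 kN/m; ΣN' = 394.4 kN/m; ΣW sinα = 143.4 kN/m
Resisting = 73.5 + 394.4·tan27.1° = 73.5 + 201.8 = 275.3 kN/m
FS = 275.3 / 143.4 = 1.920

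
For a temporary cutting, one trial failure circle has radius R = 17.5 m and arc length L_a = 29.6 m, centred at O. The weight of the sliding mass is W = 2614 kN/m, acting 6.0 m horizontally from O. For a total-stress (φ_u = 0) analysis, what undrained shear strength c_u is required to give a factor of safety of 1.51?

c_u = 45.7 kPa

FS = c_u·L_a·R / (W·d), so c_u = FS·W·d / (L_a·R).
c_u = 1.51·2614·6.0 / (29.60·17.5) = 23682.8 / 518.00 = 45.72 kPa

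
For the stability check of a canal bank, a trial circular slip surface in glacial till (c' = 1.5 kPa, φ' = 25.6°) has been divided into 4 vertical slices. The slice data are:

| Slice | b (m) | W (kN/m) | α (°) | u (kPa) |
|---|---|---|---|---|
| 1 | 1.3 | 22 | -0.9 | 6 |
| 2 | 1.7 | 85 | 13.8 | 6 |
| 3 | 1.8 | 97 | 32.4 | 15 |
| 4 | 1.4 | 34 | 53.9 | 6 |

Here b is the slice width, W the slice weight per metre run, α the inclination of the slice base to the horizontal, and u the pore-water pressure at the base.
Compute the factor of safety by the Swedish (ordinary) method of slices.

FS = 0.80

Ordinary method of slices: FS = Σ[c'·Δl_i + (W_i cosα_i − u_i·Δl_i)·tanφ'] / Σ W_i sinα_i, with Δl_i = b_i / cosα_i.
Slice 1: Δl = 1.3/cos(-0.9°) = 1.300 m; N'_1 = 22·cos(-0.9°) − 6·1.300 = 14.2; c'Δl = 1.95; W sinα = -0.3
Slice 2: Δl = 1.7/cos13.8° = 1.751 m; N'_2 = 85·cos13.8° − 6·1.751 = 72.0; c'Δl = 2.63; W sinα = 20.3
Slice 3: Δl = 1.8/cos32.4° = 2.132 m; N'_3 = 97·cos32.4° − 15·2.132 = 49.9; c'Δl = 3.20; W sinα = 52.0
Slice 4: Δl = 1.4/cos53.9° = 2.376 m; N'_4 = 34·cos53.9° − 6·2.376 = 5.8; c'Δl = 3.56; W sinα = 27.5
Σc'Δl = 11.3 kN/m; ΣN' = 141.9 kN/m; ΣW sinα = 99.4 kN/m
Resisting = 11.3 + 141.9·tan25.6° = 11.3 + 68.0 = 79.3 kN/m
FS = 79.3 / 99.4 = 0.798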